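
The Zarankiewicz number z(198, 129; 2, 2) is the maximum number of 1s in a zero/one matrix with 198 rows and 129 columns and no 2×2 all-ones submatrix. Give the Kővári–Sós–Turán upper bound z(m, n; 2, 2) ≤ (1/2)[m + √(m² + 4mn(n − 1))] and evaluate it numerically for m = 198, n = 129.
z(198, 129; 2, 2) ≤ (1/2)[198 + √(198² + 4·198·129·128)] = (1/2)[198 + √13116708] = 1909.8498

Kővári–Sós–Turán: let r_1, ..., r_198 be the row sums and z = Σ r_i the total number of 1s. Each pair of columns can share at most one row with both entries 1 (else a 2×2 all-ones block appears), so Σ_i C(r_i, 2) ≤ C(129, 2) = 8256. By convexity Σ_i C(r_i, 2) ≥ 198·C(z/198, 2) = z(z − 198)/(2·198), giving z² − 198z − 198·129·128 ≤ 0 and hence z ≤ (1/2)[198 + √(39204 + 4·3269376)] = (1/2)[198 + √13116708] ≈ (1/2)(198 + 3621.6996) = 1909.8498.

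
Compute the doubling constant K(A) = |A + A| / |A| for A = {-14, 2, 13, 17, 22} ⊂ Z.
K = |A + A| / |A| = 15/5 = 3

Enumerate A + A = {a + b : a, b ∈ A}. With |A| = 5, there are |A|^2 = 25 ordered sum pairs; collecting distinct values, A + A = {-28, -12, -1, 3, 4, 8, 15, 19, 24, 26, 30, 34, 35, 39, 44}, so |A + A| = 15. Thus K = 15/5 = 3. For comparison, the minimum possible |A + A| over all 5-element sets is 2·5 − 1 = 9 (so min K = 9/5), attained only by arithmetic progressions.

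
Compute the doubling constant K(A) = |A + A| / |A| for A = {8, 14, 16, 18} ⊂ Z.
K = |A + A| / |A| = 9/4

Enumerate A + A = {a + b : a, b ∈ A}. With |A| = 4, there are |A|^2 = 16 ordered sum pairs; collecting distinct values, A + A = {16, 22, 24, 26, 28, 30, 32, 34, 36}, so |A + A| = 9. Thus K = 9/4. For comparison, the minimum possible |A + A| over all 4-element sets is 2·4 − 1 = 7 (so min K = 7/4), attained only by arithmetic progressions.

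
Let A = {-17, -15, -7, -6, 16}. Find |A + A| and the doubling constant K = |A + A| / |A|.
K = |A + A| / |A| = 15/5 = 3

Enumerate A + A = {a + b : a, b ∈ A}. With |A| = 5, there are |A|^2 = 25 ordered sum pairs; collecting distinct values, A + A = {-34, -32, -30, -24, -23, -22, -21, -14, -13, -12, -1, 1, 9, 10, 32}, so |A + A| = 15. Thus K = 15/5 = 3. For comparison, the minimum possible |A + A| over all 5-element sets is 2·5 − 1 = 9 (so min K = 9/5), attained only by arithmetic progressions.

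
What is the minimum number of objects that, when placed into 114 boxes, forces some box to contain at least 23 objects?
n = (23 − 1)·114 + 1 = 2509

By the generalised pigeonhole principle, to guarantee some box contains ≥ r objects we need more than (r − 1) · k objects total. Threshold: n = (r − 1) · k + 1. With r = 23 and k = 114: n = 22 · 114 + 1 = 2508 + 1 = 2509. For n = 2508 = 22 · 114, we can put exactly 22 objects in every box, avoiding 23 in any single one — so 2509 is tight.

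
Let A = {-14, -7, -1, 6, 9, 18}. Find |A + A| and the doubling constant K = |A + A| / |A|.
K = |A + A| / |A| = 20/6 = 10/3

Enumerate A + A = {a + b : a, b ∈ A}. With |A| = 6, there are |A|^2 = 36 ordered sum pairs; collecting distinct values, A + A = {-28, -21, -15, -14, -8, -5, -2, -1, 2, 4, 5, 8, 11, 12, 15, 17, 18, 24, 27, 36}, so |A + A| = 20. Thus K = 20/6 = 10/3. For comparison, the minimum possible |A + A| over all 6-element sets is 2·6 − 1 = 11 (so min K = 11/6), attained only by arithmetic progressions.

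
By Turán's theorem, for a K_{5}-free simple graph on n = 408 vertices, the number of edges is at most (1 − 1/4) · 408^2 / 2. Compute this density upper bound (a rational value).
Turán density bound = (3/4) · 408^2/2 = 62424

Turán's theorem: ex(n, K_{r+1}) is achieved by the complete r-partite Turán graph T(n, r) with parts as balanced as possible, and is at most (1 − 1/r) · n^2/2. For r = 4, n = 408: the density bound is (3/4) · 166464/2 = 62424. Since 4 ∣ 408, the Turán graph T(408, 4) has parts of equal size 102, and its edge count e(T(408, 4)) = 62424 attains the density bound exactly.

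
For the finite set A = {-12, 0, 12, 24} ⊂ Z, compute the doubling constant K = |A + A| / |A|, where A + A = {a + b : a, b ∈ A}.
K = |A + A| / |A| = 7/4

Enumerate A + A = {a + b : a, b ∈ A}. With |A| = 4, there are |A|^2 = 16 ordered sum pairs; collecting distinct values, A + A = {-24, -12, 0, 12, 24, 36, 48}, so |A + A| = 7. Thus K = 7/4. Here |A + A| = 2|A| − 1 = 7, the minimum possible — so K = 7/4 is minimal, which holds iff A is an arithmetic progression.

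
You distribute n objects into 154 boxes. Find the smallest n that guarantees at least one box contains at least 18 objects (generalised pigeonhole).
n = (18 − 1)·154 + 1 = 2619

By the generalised pigeonhole principle, to guarantee some box contains ≥ r objects we need more than (r − 1) · k objects total. Threshold: n = (r − 1) · k + 1. With r = 18 and k = 154: n = 17 · 154 + 1 = 2618 + 1 = 2619. For n = 2618 = 17 · 154, we can put exactly 17 objects in every box, avoiding 18 in any single one — so 2619 is tight.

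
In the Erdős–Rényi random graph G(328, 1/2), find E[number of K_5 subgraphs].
E[# K_5] = C(328, 5) · (1/2)^C(5, 2) = 30682187640 / 2^10 = 3835273455/128 = 29963073.8671875

For each 5-subset S of vertices (there are C(328, 5) = 30682187640 such S), let X_S = 1 if S induces a K_5 (all C(5, 2) = 10 edges present). Then P(X_S = 1) = (1/2)^10 = 1/1024. By linearity of expectation, E[# K_5] = C(328, 5) · (1/2)^10 = 30682187640 / 1024 = 3835273455/128 = 29963073.8671875.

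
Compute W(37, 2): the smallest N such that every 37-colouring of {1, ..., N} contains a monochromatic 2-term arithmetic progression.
W(37, 2) = 37 + 1 = 38

A 2-term AP is any pair of integers, so a monochromatic 2-AP exists iff some colour is used at least twice. With 37 colours, the colouring i ↦ i on {1, ..., 37} uses each colour once, avoiding any monochromatic pair, so W(37, 2) > 37. For {1, ..., 38}, pigeonhole forces two integers of the same colour, which form a monochromatic 2-AP. Hence W(37, 2) = 38.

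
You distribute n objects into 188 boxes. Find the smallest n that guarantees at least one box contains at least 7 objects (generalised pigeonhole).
n = (7 − 1)·188 + 1 = 1129

By the generalised pigeonhole principle, to guarantee some box contains ≥ r objects we need more than (r − 1) · k objects total. Threshold: n = (r − 1) · k + 1. With r = 7 and k = 188: n = 6 · 188 + 1 = 1128 + 1 = 1129. For n = 1128 = 6 · 188, we can put exactly 6 objects in every box, avoiding 7 in any single one — so 1129 is tight.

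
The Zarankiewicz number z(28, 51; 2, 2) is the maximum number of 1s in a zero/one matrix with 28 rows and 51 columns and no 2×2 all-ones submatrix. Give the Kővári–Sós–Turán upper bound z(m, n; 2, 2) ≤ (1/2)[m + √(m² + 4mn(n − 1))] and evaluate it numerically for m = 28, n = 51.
z(28, 51; 2, 2) ≤ (1/2)[28 + √(28² + 4·28·51·50)] = (1/2)[28 + √286384] = 281.5743

Kővári–Sós–Turán: let r_1, ..., r_28 be the row sums and z = Σ r_i the total number of 1s. Each pair of columns can share at most one row with both entries 1 (else a 2×2 all-ones block appears), so Σ_i C(r_i, 2) ≤ C(51, 2) = 1275. By convexity Σ_i C(r_i, 2) ≥ 28·C(z/28, 2) = z(z − 28)/(2·28), giving z² − 28z − 28·51·50 ≤ 0 and hence z ≤ (1/2)[28 + √(784 + 4·71400)] = (1/2)[28 + √286384] ≈ (1/2)(28 + 535.1486) = 281.5743.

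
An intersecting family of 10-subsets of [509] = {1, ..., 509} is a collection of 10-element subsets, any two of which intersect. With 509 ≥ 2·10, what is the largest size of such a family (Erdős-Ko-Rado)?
max |F| = C(508, 9) = 5781765888864894500

Erdős-Ko-Rado (1961): when n ≥ 2k, max |F| = C(n−1, k−1). The bound is attained by the star {A : i ∈ A} for any fixed i ∈ [n]. Here C(509−1, 10−1) = C(508, 9) = 5781765888864894500.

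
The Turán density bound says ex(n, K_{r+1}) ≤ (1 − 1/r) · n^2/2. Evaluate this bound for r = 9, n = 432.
Turán density bound = (8/9) · 432^2/2 = 82944

Turán's theorem: ex(n, K_{r+1}) is achieved by the complete r-partite Turán graph T(n, r) with parts as balanced as possible, and is at most (1 − 1/r) · n^2/2. For r = 9, n = 432: the density bound is (8/9) · 186624/2 = 82944. Since 9 ∣ 432, the Turán graph T(432, 9) has parts of equal size 48, and its edge count e(T(432, 9)) = 82944 attains the density bound exactly.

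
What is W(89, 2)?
W(89, 2) = 89 + 1 = 90

A 2-term AP is any pair of integers, so a monochromatic 2-AP exists iff some colour is used at least twice. With 89 colours, the colouring i ↦ i on {1, ..., 89} uses each colour once, avoiding any monochromatic pair, so W(89, 2) > 89. For {1, ..., 90}, pigeonhole forces two integers of the same colour, which form a monochromatic 2-AP. Hence W(89, 2) = 90.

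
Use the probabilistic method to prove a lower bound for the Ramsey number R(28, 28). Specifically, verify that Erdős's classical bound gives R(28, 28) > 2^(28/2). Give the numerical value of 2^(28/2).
2^(28/2) = 16384; so R(28, 28) > 16384

Colour each edge of K_n uniformly at random with red/blue. The expected number of monochromatic K_28 is C(n, 28) · 2 · 2^(−C(28,2)). If C(n, 28) · 2^(1 − C(28,2)) < 1, then with positive probability no monochromatic K_28 exists, so R(28, 28) > n. The standard estimate C(n, 28) ≤ n^28/28! shows this inequality holds whenever n ≤ 2^(28/2) (since 28! · 2^(C(28,2) − 1) > 2^(28^2/2) ≥ n^28). Hence R(28, 28) > 2^(28/2) = 16384.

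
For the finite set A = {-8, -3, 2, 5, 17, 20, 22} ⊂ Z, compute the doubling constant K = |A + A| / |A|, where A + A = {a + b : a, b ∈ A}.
K = |A + A| / |A| = 24/7

Enumerate A + A = {a + b : a, b ∈ A}. With |A| = 7, there are |A|^2 = 49 ordered sum pairs; collecting distinct values, A + A = {-16, -11, -6, -3, -1, 2, 4, 7, 9, 10, 12, 14, 17, 19, 22, 24, 25, 27, 34, 37, 39, 40, 42, 44}, so |A + A| = 24. Thus K = 24/7. For comparison, the minimum possible |A + A| over all 7-element sets is 2·7 − 1 = 13 (so min K = 13/7), attained only by arithmetic progressions.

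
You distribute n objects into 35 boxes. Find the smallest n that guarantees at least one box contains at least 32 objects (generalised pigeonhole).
n = (32 − 1)·35 + 1 = 1086

By the generalised pigeonhole principle, to guarantee some box contains ≥ r objects we need more than (r − 1) · k objects total. Threshold: n = (r − 1) · k + 1. With r = 32 and k = 35: n = 31 · 35 + 1 = 1085 + 1 = 1086. For n = 1085 = 31 · 35, we can put exactly 31 objects in every box, avoiding 32 in any single one — so 1086 is tight.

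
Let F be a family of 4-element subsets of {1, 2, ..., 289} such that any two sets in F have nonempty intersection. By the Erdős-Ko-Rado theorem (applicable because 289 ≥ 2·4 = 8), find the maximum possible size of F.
max |F| = C(288, 3) = 3939936

Erdős-Ko-Rado (1961): when n ≥ 2k, max |F| = C(n−1, k−1). The bound is attained by the star {A : i ∈ A} for any fixed i ∈ [n]. Here C(289−1, 4−1) = C(288, 3) = 3939936.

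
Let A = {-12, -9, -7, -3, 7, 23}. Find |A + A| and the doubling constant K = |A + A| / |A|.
K = |A + A| / |A| = 20/6 = 10/3

Enumerate A + A = {a + b : a, b ∈ A}. With |A| = 6, there are |A|^2 = 36 ordered sum pairs; collecting distinct values, A + A = {-24, -21, -19, -18, -16, -15, -14, -12, -10, -6, -5, -2, 0, 4, 11, 14, 16, 20, 30, 46}, so |A + A| = 20. Thus K = 20/6 = 10/3. For comparison, the minimum possible |A + A| over all 6-element sets is 2·6 − 1 = 11 (so min K = 11/6), attained only by arithmetic progressions.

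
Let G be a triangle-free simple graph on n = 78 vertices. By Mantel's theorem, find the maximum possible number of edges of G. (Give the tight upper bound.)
ex(78, K_3) = ⌊78^2/4⌋ = 1521

Mantel (1907): a triangle-free graph on n vertices has at most ⌊n^2/4⌋ edges, with equality for the complete bipartite graph K_{⌊n/2⌋, ⌈n/2⌉}. For n = 78: ⌊78^2/4⌋ = ⌊6084/4⌋ = 1521. The extremal graph is K_{39, 39}, which has 39·39 = 1521 edges.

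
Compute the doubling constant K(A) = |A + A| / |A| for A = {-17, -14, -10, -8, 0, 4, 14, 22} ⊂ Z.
K = |A + A| / |A| = 31/8

Enumerate A + A = {a + b : a, b ∈ A}. With |A| = 8, there are |A|^2 = 64 ordered sum pairs; collecting distinct values, A + A = {-34, -31, -28, -27, -25, -24, -22, -20, -18, -17, -16, -14, -13, -10, -8, -6, -4, -3, 0, 4, 5, 6, 8, 12, 14, 18, 22, 26, 28, 36, 44}, so |A + A| = 31. Thus K = 31/8. For comparison, the minimum possible |A + A| over all 8-element sets is 2·8 − 1 = 15 (so min K = 15/8), attained only by arithmetic progressions.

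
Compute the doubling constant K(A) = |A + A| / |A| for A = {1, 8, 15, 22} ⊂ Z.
K = |A + A| / |A| = 7/4

Enumerate A + A = {a + b : a, b ∈ A}. With |A| = 4, there are |A|^2 = 16 ordered sum pairs; collecting distinct values, A + A = {2, 9, 16, 23, 30, 37, 44}, so |A + A| = 7. Thus K = 7/4. Here |A + A| = 2|A| − 1 = 7, the minimum possible — so K = 7/4 is minimal, which holds iff A is an arithmetic progression.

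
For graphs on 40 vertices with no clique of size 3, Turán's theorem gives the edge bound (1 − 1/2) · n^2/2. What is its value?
Turán density bound = (1/2) · 40^2/2 = 400

Turán's theorem: ex(n, K_{r+1}) is achieved by the complete r-partite Turán graph T(n, r) with parts as balanced as possible, and is at most (1 − 1/r) · n^2/2. For r = 2, n = 40: the density bound is (1/2) · 1600/2 = 400. Since 2 ∣ 40, the Turán graph T(40, 2) has parts of equal size 20, and its edge count e(T(40, 2)) = 400 attains the density bound exactly.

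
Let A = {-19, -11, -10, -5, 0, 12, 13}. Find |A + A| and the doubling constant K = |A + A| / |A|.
K = |A + A| / |A| = 26/7

Enumerate A + A = {a + b : a, b ∈ A}. With |A| = 7, there are |A|^2 = 49 ordered sum pairs; collecting distinct values, A + A = {-38, -30, -29, -24, -22, -21, -20, -19, -16, -15, -11, -10, -7, -6, -5, 0, 1, 2, 3, 7, 8, 12, 13, 24, 25, 26}, so |A + A| = 26. Thus K = 26/7. For comparison, the minimum possible |A + A| over all 7-element sets is 2·7 − 1 = 13 (so min K = 13/7), attained only by arithmetic progressions.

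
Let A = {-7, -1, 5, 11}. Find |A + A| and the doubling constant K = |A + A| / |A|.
K = |A + A| / |A| = 7/4

Enumerate A + A = {a + b : a, b ∈ A}. With |A| = 4, there are |A|^2 = 16 ordered sum pairs; collecting distinct values, A + A = {-14, -8, -2, 4, 10, 16, 22}, so |A + A| = 7. Thus K = 7/4. Here |A + A| = 2|A| − 1 = 7, the minimum possible — so K = 7/4 is minimal, which holds iff A is an arithmetic progression.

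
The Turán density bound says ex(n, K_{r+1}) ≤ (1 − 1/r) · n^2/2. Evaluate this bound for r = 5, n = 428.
Turán density bound = (4/5) · 428^2/2 = 366368/5 ≈ 73273.6

Turán's theorem: ex(n, K_{r+1}) is achieved by the complete r-partite Turán graph T(n, r) with parts as balanced as possible, and is at most (1 − 1/r) · n^2/2. For r = 5, n = 428: the density bound is (4/5) · 183184/2 = 366368/5 ≈ 73273.6. The integer-valued extremum is e(T(428, 5)) = 73273, which is strictly less than the density bound 366368/5 since 5 ∤ 428 (the parts of T(428, 5) cannot all be equal).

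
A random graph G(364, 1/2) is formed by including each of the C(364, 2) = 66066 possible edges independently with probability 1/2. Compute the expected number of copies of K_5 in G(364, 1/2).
E[# K_5] = C(364, 5) · (1/2)^C(5, 2) = 51801822072 / 2^10 = 6475227759/128 = 50587716.8671875

For each 5-subset S of vertices (there are C(364, 5) = 51801822072 such S), let X_S = 1 if S induces a K_5 (all C(5, 2) = 10 edges present). Then P(X_S = 1) = (1/2)^10 = 1/1024. By linearity of expectation, E[# K_5] = C(364, 5) · (1/2)^10 = 51801822072 / 1024 = 6475227759/128 = 50587716.8671875.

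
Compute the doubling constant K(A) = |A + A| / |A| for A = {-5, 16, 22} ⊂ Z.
K = |A + A| / |A| = 6/3 = 2

Enumerate A + A = {a + b : a, b ∈ A}. With |A| = 3, there are |A|^2 = 9 ordered sum pairs; collecting distinct values, A + A = {-10, 11, 17, 32, 38, 44}, so |A + A| = 6. Thus K = 6/3 = 2. For comparison, the minimum possible |A + A| over all 3-element sets is 2·3 − 1 = 5 (so min K = 5/3), attained only by arithmetic progressions.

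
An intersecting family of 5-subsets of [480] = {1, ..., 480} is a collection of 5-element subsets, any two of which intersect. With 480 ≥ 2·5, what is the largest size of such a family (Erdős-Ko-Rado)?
max |F| = C(479, 4) = 2166095001

Erdős-Ko-Rado (1961): when n ≥ 2k, max |F| = C(n−1, k−1). The bound is attained by the star {A : i ∈ A} for any fixed i ∈ [n]. Here C(480−1, 5−1) = C(479, 4) = 2166095001.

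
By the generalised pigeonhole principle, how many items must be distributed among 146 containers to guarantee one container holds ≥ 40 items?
n = (40 − 1)·146 + 1 = 5695

By the generalised pigeonhole principle, to guarantee some box contains ≥ r objects we need more than (r − 1) · k objects total. Threshold: n = (r − 1) · k + 1. With r = 40 and k = 146: n = 39 · 146 + 1 = 5694 + 1 = 5695. For n = 5694 = 39 · 146, we can put exactly 39 objects in every box, avoiding 40 in any single one — so 5695 is tight.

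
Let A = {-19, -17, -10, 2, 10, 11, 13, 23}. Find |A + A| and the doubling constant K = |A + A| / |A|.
K = |A + A| / |A| = 32/8 = 4

Enumerate A + A = {a + b : a, b ∈ A}. With |A| = 8, there are |A|^2 = 64 ordered sum pairs; collecting distinct values, A + A = {-38, -36, -34, -29, -27, -20, -17, -15, -9, -8, -7, -6, -4, 0, 1, 3, 4, 6, 12, 13, 15, 20, 21, 22, 23, 24, 25, 26, 33, 34, 36, 46}, so |A + A| = 32. Thus K = 32/8 = 4. For comparison, the minimum possible |A + A| over all 8-element sets is 2·8 − 1 = 15 (so min K = 15/8), attained only by arithmetic progressions.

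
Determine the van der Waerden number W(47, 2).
W(47, 2) = 47 + 1 = 48

A 2-term AP is any pair of integers, so a monochromatic 2-AP exists iff some colour is used at least twice. With 47 colours, the colouring i ↦ i on {1, ..., 47} uses each colour once, avoiding any monochromatic pair, so W(47, 2) > 47. For {1, ..., 48}, pigeonhole forces two integers of the same colour, which form a monochromatic 2-AP. Hence W(47, 2) = 48.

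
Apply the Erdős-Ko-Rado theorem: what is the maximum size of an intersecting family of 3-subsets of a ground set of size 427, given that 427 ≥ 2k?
max |F| = C(426, 2) = 90525

Erdős-Ko-Rado (1961): when n ≥ 2k, max |F| = C(n−1, k−1). The bound is attained by the star {A : i ∈ A} for any fixed i ∈ [n]. Here C(427−1, 3−1) = C(426, 2) = 90525.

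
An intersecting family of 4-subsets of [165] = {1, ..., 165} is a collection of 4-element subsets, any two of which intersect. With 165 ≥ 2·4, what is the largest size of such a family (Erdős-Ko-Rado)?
max |F| = C(164, 3) = 721764

The Erdős-Ko-Rado theorem states: for n ≥ 2k, an intersecting family of k-subsets of an n-element set has size at most C(n − 1, k − 1), with equality for 'star' families {A ⊆ [n] : |A| = k, i ∈ A} (fix an element i). For n = 165, k = 4: C(164, 3) = 721764.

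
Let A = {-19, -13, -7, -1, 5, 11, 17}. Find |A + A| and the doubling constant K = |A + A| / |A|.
K = |A + A| / |A| = 13/7

Enumerate A + A = {a + b : a, b ∈ A}. With |A| = 7, there are |A|^2 = 49 ordered sum pairs; collecting distinct values, A + A = {-38, -32, -26, -20, -14, -8, -2, 4, 10, 16, 22, 28, 34}, so |A + A| = 13. Thus K = 13/7. Here |A + A| = 2|A| − 1 = 13, the minimum possible — so K = 13/7 is minimal, which holds iff A is an arithmetic progression.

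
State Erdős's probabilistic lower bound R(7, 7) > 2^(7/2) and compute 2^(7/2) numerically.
2^(7/2) = 11.3137; so R(7, 7) > 11.3137

Colour each edge of K_n uniformly at random with red/blue. The expected number of monochromatic K_7 is C(n, 7) · 2 · 2^(−C(7,2)). If C(n, 7) · 2^(1 − C(7,2)) < 1, then with positive probability no monochromatic K_7 exists, so R(7, 7) > n. The standard estimate C(n, 7) ≤ n^7/7! shows this inequality holds whenever n ≤ 2^(7/2) (since 7! · 2^(C(7,2) − 1) > 2^(7^2/2) ≥ n^7). Hence R(7, 7) > 2^(7/2) = 11.3137.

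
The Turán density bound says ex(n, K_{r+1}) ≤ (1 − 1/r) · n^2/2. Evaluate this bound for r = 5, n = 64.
Turán density bound = (4/5) · 64^2/2 = 8192/5 ≈ 1638.4

Turán's theorem: ex(n, K_{r+1}) is achieved by the complete r-partite Turán graph T(n, r) with parts as balanced as possible, and is at most (1 − 1/r) · n^2/2. For r = 5, n = 64: the density bound is (4/5) · 4096/2 = 8192/5 ≈ 1638.4. The integer-valued extremum is e(T(64, 5)) = 1638, which is strictly less than the density bound 8192/5 since 5 ∤ 64 (the parts of T(64, 5) cannot all be equal).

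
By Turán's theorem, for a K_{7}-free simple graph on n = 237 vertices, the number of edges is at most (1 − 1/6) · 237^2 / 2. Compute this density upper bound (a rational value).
Turán density bound = (5/6) · 237^2/2 = 93615/4 ≈ 23403.75

Turán's theorem: ex(n, K_{r+1}) is achieved by the complete r-partite Turán graph T(n, r) with parts as balanced as possible, and is at most (1 − 1/r) · n^2/2. For r = 6, n = 237: the density bound is (5/6) · 56169/2 = 93615/4 ≈ 23403.75. The integer-valued extremum is e(T(237, 6)) = 23403, which is strictly less than the density bound 93615/4 since 6 ∤ 237 (the parts of T(237, 6) cannot all be equal).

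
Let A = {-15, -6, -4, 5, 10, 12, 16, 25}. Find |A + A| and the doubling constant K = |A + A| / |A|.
K = |A + A| / |A| = 30/8 = 15/4

Enumerate A + A = {a + b : a, b ∈ A}. With |A| = 8, there are |A|^2 = 64 ordered sum pairs; collecting distinct values, A + A = {-30, -21, -19, -12, -10, -8, -5, -3, -1, 1, 4, 6, 8, 10, 12, 15, 17, 19, 20, 21, 22, 24, 26, 28, 30, 32, 35, 37, 41, 50}, so |A + A| = 30. Thus K = 30/8 = 15/4. For comparison, the minimum possible |A + A| over all 8-element sets is 2·8 − 1 = 15 (so min K = 15/8), attained only by arithmetic progressions.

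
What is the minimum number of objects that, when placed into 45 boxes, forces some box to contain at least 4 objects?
n = (4 − 1)·45 + 1 = 136

By the generalised pigeonhole principle, to guarantee some box contains ≥ r objects we need more than (r − 1) · k objects total. Threshold: n = (r − 1) · k + 1. With r = 4 and k = 45: n = 3 · 45 + 1 = 135 + 1 = 136. For n = 135 = 3 · 45, we can put exactly 3 objects in every box, avoiding 4 in any single one — so 136 is tight.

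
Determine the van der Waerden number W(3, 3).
W(3, 3) = 27

This is a classical value, W(3, 3) = 27, established by combining an explicit 3-colouring of {1, ..., 26} with no monochromatic 3-AP (giving the lower bound W(3, 3) > 26) and a finite case analysis / exhaustive computer search showing every 3-colouring of {1, ..., 27} has such an AP.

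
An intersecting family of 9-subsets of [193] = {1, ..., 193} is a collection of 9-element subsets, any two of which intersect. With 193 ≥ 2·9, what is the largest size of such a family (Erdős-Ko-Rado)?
max |F| = C(192, 8) = 39510598291560

Erdős-Ko-Rado (1961): when n ≥ 2k, max |F| = C(n−1, k−1). The bound is attained by the star {A : i ∈ A} for any fixed i ∈ [n]. Here C(193−1, 9−1) = C(192, 8) = 39510598291560.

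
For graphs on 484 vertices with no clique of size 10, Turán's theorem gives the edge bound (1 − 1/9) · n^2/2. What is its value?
Turán density bound = (8/9) · 484^2/2 = 937024/9 ≈ 104113.7778

Turán's theorem: ex(n, K_{r+1}) is achieved by the complete r-partite Turán graph T(n, r) with parts as balanced as possible, and is at most (1 − 1/r) · n^2/2. For r = 9, n = 484: the density bound is (8/9) · 234256/2 = 937024/9 ≈ 104113.7778. The integer-valued extremum is e(T(484, 9)) = 104113, which is strictly less than the density bound 937024/9 since 9 ∤ 484 (the parts of T(484, 9) cannot all be equal).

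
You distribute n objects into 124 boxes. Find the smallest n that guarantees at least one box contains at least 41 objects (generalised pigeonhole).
n = (41 − 1)·124 + 1 = 4961

By the generalised pigeonhole principle, to guarantee some box contains ≥ r objects we need more than (r − 1) · k objects total. Threshold: n = (r − 1) · k + 1. With r = 41 and k = 124: n = 40 · 124 + 1 = 4960 + 1 = 4961. For n = 4960 = 40 · 124, we can put exactly 40 objects in every box, avoiding 41 in any single one — so 4961 is tight.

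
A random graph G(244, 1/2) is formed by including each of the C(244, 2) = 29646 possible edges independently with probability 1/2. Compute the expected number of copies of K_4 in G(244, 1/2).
E[# K_4] = C(244, 4) · (1/2)^C(4, 2) = 144084501 / 2^6 = 2251320.328125

For each 4-subset S of vertices (there are C(244, 4) = 144084501 such S), let X_S = 1 if S induces a K_4 (all C(4, 2) = 6 edges present). Then P(X_S = 1) = (1/2)^6 = 1/64. By linearity of expectation, E[# K_4] = C(244, 4) · (1/2)^6 = 144084501 / 64 = 2251320.328125.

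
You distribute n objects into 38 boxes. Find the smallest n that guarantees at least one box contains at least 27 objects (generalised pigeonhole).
n = (27 − 1)·38 + 1 = 989

By the generalised pigeonhole principle, to guarantee some box contains ≥ r objects we need more than (r − 1) · k objects total. Threshold: n = (r − 1) · k + 1. With r = 27 and k = 38: n = 26 · 38 + 1 = 988 + 1 = 989. For n = 988 = 26 · 38, we can put exactly 26 objects in every box, avoiding 27 in any single one — so 989 is tight.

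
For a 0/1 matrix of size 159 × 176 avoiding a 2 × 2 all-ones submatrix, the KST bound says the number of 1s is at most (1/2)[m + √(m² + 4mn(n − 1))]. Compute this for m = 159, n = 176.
z(159, 176; 2, 2) ≤ (1/2)[159 + √(159² + 4·159·176·175)] = (1/2)[159 + √19614081] = 2293.8894

Kővári–Sós–Turán: let r_1, ..., r_159 be the row sums and z = Σ r_i the total number of 1s. Each pair of columns can share at most one row with both entries 1 (else a 2×2 all-ones block appears), so Σ_i C(r_i, 2) ≤ C(176, 2) = 15400. By convexity Σ_i C(r_i, 2) ≥ 159·C(z/159, 2) = z(z − 159)/(2·159), giving z² − 159z − 159·176·175 ≤ 0 and hence z ≤ (1/2)[159 + √(25281 + 4·4897200)] = (1/2)[159 + √19614081] ≈ (1/2)(159 + 4428.7787) = 2293.8894.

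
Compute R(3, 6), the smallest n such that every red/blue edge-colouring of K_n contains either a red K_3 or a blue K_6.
R(3, 6) = 18

Lower bound: an explicit 2-colouring of K_{17} (typically a Paley-type or other structured construction) avoids a red K_3 and a blue K_6, showing R(3, 6) > 17.
Upper bound: the simple Erdős–Szekeres recurrence only gives R(3, 6) ≤ 20; the tight bound R(3, 6) ≤ 18 requires a sharper case analysis (or computer search) of 2-colourings of K_{18}.
Hence R(3, 6) = 18.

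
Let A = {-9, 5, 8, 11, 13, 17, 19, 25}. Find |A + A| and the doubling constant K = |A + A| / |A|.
K = |A + A| / |A| = 27/8

Enumerate A + A = {a + b : a, b ∈ A}. With |A| = 8, there are |A|^2 = 64 ordered sum pairs; collecting distinct values, A + A = {-18, -4, -1, 2, 4, 8, 10, 13, 16, 18, 19, 21, 22, 24, 25, 26, 27, 28, 30, 32, 33, 34, 36, 38, 42, 44, 50}, so |A + A| = 27. Thus K = 27/8. For comparison, the minimum possible |A + A| over all 8-element sets is 2·8 − 1 = 15 (so min K = 15/8), attained only by arithmetic progressions.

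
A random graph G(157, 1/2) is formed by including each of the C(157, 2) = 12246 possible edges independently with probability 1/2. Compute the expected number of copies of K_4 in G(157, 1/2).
E[# K_4] = C(157, 4) · (1/2)^C(4, 2) = 24359335 / 2^6 = 380614.609375

For each 4-subset S of vertices (there are C(157, 4) = 24359335 such S), let X_S = 1 if S induces a K_4 (all C(4, 2) = 6 edges present). Then P(X_S = 1) = (1/2)^6 = 1/64. By linearity of expectation, E[# K_4] = C(157, 4) · (1/2)^6 = 24359335 / 64 = 380614.609375.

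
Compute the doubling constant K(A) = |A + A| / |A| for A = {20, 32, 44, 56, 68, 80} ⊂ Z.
K = |A + A| / |A| = 11/6

Enumerate A + A = {a + b : a, b ∈ A}. With |A| = 6, there are |A|^2 = 36 ordered sum pairs; collecting distinct values, A + A = {40, 52, 64, 76, 88, 100, 112, 124, 136, 148, 160}, so |A + A| = 11. Thus K = 11/6. Here |A + A| = 2|A| − 1 = 11, the minimum possible — so K = 11/6 is minimal, which holds iff A is an arithmetic progression.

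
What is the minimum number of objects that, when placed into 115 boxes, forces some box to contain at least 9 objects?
n = (9 − 1)·115 + 1 = 921

By the generalised pigeonhole principle, to guarantee some box contains ≥ r objects we need more than (r − 1) · k objects total. Threshold: n = (r − 1) · k + 1. With r = 9 and k = 115: n = 8 · 115 + 1 = 920 + 1 = 921. For n = 920 = 8 · 115, we can put exactly 8 objects in every box, avoiding 9 in any single one — so 921 is tight.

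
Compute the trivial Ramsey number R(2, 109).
R(2, 109) = 109

R(2, k) = k for all k ≥ 2: in a 2-colouring of K_k, either some edge is red (a red K_2) or all edges are blue (a blue K_k). And K_{108} coloured all-blue has no blue K_109, so R(2, 109) > 108. Hence R(2, 109) = 109.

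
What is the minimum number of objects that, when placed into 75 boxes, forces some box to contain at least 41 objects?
n = (41 − 1)·75 + 1 = 3001

By the generalised pigeonhole principle, to guarantee some box contains ≥ r objects we need more than (r − 1) · k objects total. Threshold: n = (r − 1) · k + 1. With r = 41 and k = 75: n = 40 · 75 + 1 = 3000 + 1 = 3001. For n = 3000 = 40 · 75, we can put exactly 40 objects in every box, avoiding 41 in any single one — so 3001 is tight.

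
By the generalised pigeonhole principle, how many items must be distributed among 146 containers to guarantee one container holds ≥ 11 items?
n = (11 − 1)·146 + 1 = 1461

By the generalised pigeonhole principle, to guarantee some box contains ≥ r objects we need more than (r − 1) · k objects total. Threshold: n = (r − 1) · k + 1. With r = 11 and k = 146: n = 10 · 146 + 1 = 1460 + 1 = 1461. For n = 1460 = 10 · 146, we can put exactly 10 objects in every box, avoiding 11 in any single one — so 1461 is tight.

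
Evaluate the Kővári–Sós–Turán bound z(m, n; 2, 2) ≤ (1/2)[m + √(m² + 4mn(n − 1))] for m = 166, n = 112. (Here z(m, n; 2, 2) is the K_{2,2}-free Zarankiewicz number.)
z(166, 112; 2, 2) ≤ (1/2)[166 + √(166² + 4·166·112·111)] = (1/2)[166 + √8282404] = 1521.9583

Kővári–Sós–Turán: let r_1, ..., r_166 be the row sums and z = Σ r_i the total number of 1s. Each pair of columns can share at most one row with both entries 1 (else a 2×2 all-ones block appears), so Σ_i C(r_i, 2) ≤ C(112, 2) = 6216. By convexity Σ_i C(r_i, 2) ≥ 166·C(z/166, 2) = z(z − 166)/(2·166), giving z² − 166z − 166·112·111 ≤ 0 and hence z ≤ (1/2)[166 + √(27556 + 4·2063712)] = (1/2)[166 + √8282404] ≈ (1/2)(166 + 2877.9166) = 1521.9583.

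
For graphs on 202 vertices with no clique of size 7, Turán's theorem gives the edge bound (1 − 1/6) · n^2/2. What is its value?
Turán density bound = (5/6) · 202^2/2 = 51005/3 ≈ 17001.6667

Turán's theorem: ex(n, K_{r+1}) is achieved by the complete r-partite Turán graph T(n, r) with parts as balanced as possible, and is at most (1 − 1/r) · n^2/2. For r = 6, n = 202: the density bound is (5/6) · 40804/2 = 51005/3 ≈ 17001.6667. The integer-valued extremum is e(T(202, 6)) = 17001, which is strictly less than the density bound 51005/3 since 6 ∤ 202 (the parts of T(202, 6) cannot all be equal).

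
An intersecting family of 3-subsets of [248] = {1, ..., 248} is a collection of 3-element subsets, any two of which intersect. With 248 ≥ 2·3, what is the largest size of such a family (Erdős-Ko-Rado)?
max |F| = C(247, 2) = 30381

The Erdős-Ko-Rado theorem states: for n ≥ 2k, an intersecting family of k-subsets of an n-element set has size at most C(n − 1, k − 1), with equality for 'star' families {A ⊆ [n] : |A| = k, i ∈ A} (fix an element i). For n = 248, k = 3: C(247, 2) = 30381.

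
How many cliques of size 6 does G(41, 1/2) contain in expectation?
E[# K_6] = C(41, 6) · (1/2)^C(6, 2) = 4496388 / 2^15 = 1124097/8192 ≈ 137.218872

For each 6-subset S of vertices (there are C(41, 6) = 4496388 such S), let X_S = 1 if S induces a K_6 (all C(6, 2) = 15 edges present). Then P(X_S = 1) = (1/2)^15 = 1/32768. By linearity of expectation, E[# K_6] = C(41, 6) · (1/2)^15 = 4496388 / 32768 = 1124097/8192 ≈ 137.218872.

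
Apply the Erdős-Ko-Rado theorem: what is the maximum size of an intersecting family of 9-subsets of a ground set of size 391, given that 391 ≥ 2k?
max |F| = C(390, 8) = 12348505742704560

The Erdős-Ko-Rado theorem states: for n ≥ 2k, an intersecting family of k-subsets of an n-element set has size at most C(n − 1, k − 1), with equality for 'star' families {A ⊆ [n] : |A| = k, i ∈ A} (fix an element i). For n = 391, k = 9: C(390, 8) = 12348505742704560.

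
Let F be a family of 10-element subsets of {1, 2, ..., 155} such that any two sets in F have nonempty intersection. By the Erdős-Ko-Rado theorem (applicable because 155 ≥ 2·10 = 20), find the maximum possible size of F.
max |F| = C(154, 9) = 105798396965030

Erdős-Ko-Rado (1961): when n ≥ 2k, max |F| = C(n−1, k−1). The bound is attained by the star {A : i ∈ A} for any fixed i ∈ [n]. Here C(155−1, 10−1) = C(154, 9) = 105798396965030.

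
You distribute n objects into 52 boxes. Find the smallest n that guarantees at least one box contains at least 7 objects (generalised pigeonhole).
n = (7 − 1)·52 + 1 = 313

By the generalised pigeonhole principle, to guarantee some box contains ≥ r objects we need more than (r − 1) · k objects total. Threshold: n = (r − 1) · k + 1. With r = 7 and k = 52: n = 6 · 52 + 1 = 312 + 1 = 313. For n = 312 = 6 · 52, we can put exactly 6 objects in every box, avoiding 7 in any single one — so 313 is tight.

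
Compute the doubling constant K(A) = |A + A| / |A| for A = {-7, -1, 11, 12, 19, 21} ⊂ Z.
K = |A + A| / |A| = 21/6 = 7/2

Enumerate A + A = {a + b : a, b ∈ A}. With |A| = 6, there are |A|^2 = 36 ordered sum pairs; collecting distinct values, A + A = {-14, -8, -2, 4, 5, 10, 11, 12, 14, 18, 20, 22, 23, 24, 30, 31, 32, 33, 38, 40, 42}, so |A + A| = 21. Thus K = 21/6 = 7/2. For comparison, the minimum possible |A + A| over all 6-element sets is 2·6 − 1 = 11 (so min K = 11/6), attained only by arithmetic progressions.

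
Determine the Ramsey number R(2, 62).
R(2, 62) = 62

R(2, k) = k for all k ≥ 2: in a 2-colouring of K_k, either some edge is red (a red K_2) or all edges are blue (a blue K_k). And K_{61} coloured all-blue has no blue K_62, so R(2, 62) > 61. Hence R(2, 62) = 62.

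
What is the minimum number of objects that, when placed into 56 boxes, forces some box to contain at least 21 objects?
n = (21 − 1)·56 + 1 = 1121

By the generalised pigeonhole principle, to guarantee some box contains ≥ r objects we need more than (r − 1) · k objects total. Threshold: n = (r − 1) · k + 1. With r = 21 and k = 56: n = 20 · 56 + 1 = 1120 + 1 = 1121. For n = 1120 = 20 · 56, we can put exactly 20 objects in every box, avoiding 21 in any single one — so 1121 is tight.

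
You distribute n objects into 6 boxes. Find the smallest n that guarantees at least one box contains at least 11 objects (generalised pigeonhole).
n = (11 − 1)·6 + 1 = 61

By the generalised pigeonhole principle, to guarantee some box contains ≥ r objects we need more than (r − 1) · k objects total. Threshold: n = (r − 1) · k + 1. With r = 11 and k = 6: n = 10 · 6 + 1 = 60 + 1 = 61. For n = 60 = 10 · 6, we can put exactly 10 objects in every box, avoiding 11 in any single one — so 61 is tight.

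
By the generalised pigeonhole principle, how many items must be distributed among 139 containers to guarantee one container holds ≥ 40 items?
n = (40 − 1)·139 + 1 = 5422

By the generalised pigeonhole principle, to guarantee some box contains ≥ r objects we need more than (r − 1) · k objects total. Threshold: n = (r − 1) · k + 1. With r = 40 and k = 139: n = 39 · 139 + 1 = 5421 + 1 = 5422. For n = 5421 = 39 · 139, we can put exactly 39 objects in every box, avoiding 40 in any single one — so 5422 is tight.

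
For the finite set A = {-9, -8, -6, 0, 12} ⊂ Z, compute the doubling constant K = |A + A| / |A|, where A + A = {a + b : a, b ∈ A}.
K = |A + A| / |A| = 15/5 = 3

Enumerate A + A = {a + b : a, b ∈ A}. With |A| = 5, there are |A|^2 = 25 ordered sum pairs; collecting distinct values, A + A = {-18, -17, -16, -15, -14, -12, -9, -8, -6, 0, 3, 4, 6, 12, 24}, so |A + A| = 15. Thus K = 15/5 = 3. For comparison, the minimum possible |A + A| over all 5-element sets is 2·5 − 1 = 9 (so min K = 9/5), attained only by arithmetic progressions.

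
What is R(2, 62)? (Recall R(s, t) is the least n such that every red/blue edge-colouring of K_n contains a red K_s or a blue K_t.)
R(2, 62) = 62

R(2, k) = k for all k ≥ 2: in a 2-colouring of K_k, either some edge is red (a red K_2) or all edges are blue (a blue K_k). And K_{61} coloured all-blue has no blue K_62, so R(2, 62) > 61. Hence R(2, 62) = 62.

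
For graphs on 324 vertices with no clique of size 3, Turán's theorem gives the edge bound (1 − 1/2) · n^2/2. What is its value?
Turán density bound = (1/2) · 324^2/2 = 26244

Turán's theorem: ex(n, K_{r+1}) is achieved by the complete r-partite Turán graph T(n, r) with parts as balanced as possible, and is at most (1 − 1/r) · n^2/2. For r = 2, n = 324: the density bound is (1/2) · 104976/2 = 26244. Since 2 ∣ 324, the Turán graph T(324, 2) has parts of equal size 162, and its edge count e(T(324, 2)) = 26244 attains the density bound exactly.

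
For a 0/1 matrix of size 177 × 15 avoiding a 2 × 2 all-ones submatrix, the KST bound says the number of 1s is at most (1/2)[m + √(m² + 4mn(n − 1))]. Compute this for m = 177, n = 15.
z(177, 15; 2, 2) ≤ (1/2)[177 + √(177² + 4·177·15·14)] = (1/2)[177 + √180009] = 300.6373

Kővári–Sós–Turán: let r_1, ..., r_177 be the row sums and z = Σ r_i the total number of 1s. Each pair of columns can share at most one row with both entries 1 (else a 2×2 all-ones block appears), so Σ_i C(r_i, 2) ≤ C(15, 2) = 105. By convexity Σ_i C(r_i, 2) ≥ 177·C(z/177, 2) = z(z − 177)/(2·177), giving z² − 177z − 177·15·14 ≤ 0 and hence z ≤ (1/2)[177 + √(31329 + 4·37170)] = (1/2)[177 + √180009] ≈ (1/2)(177 + 424.2747) = 300.6373.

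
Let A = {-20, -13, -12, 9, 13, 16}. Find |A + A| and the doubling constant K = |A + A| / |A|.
K = |A + A| / |A| = 20/6 = 10/3

Enumerate A + A = {a + b : a, b ∈ A}. With |A| = 6, there are |A|^2 = 36 ordered sum pairs; collecting distinct values, A + A = {-40, -33, -32, -26, -25, -24, -11, -7, -4, -3, 0, 1, 3, 4, 18, 22, 25, 26, 29, 32}, so |A + A| = 20. Thus K = 20/6 = 10/3. For comparison, the minimum possible |A + A| over all 6-element sets is 2·6 − 1 = 11 (so min K = 11/6), attained only by arithmetic progressions.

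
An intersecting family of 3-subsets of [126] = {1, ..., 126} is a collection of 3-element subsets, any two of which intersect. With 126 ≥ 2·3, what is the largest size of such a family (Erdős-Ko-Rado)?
max |F| = C(125, 2) = 7750

Erdős-Ko-Rado (1961): when n ≥ 2k, max |F| = C(n−1, k−1). The bound is attained by the star {A : i ∈ A} for any fixed i ∈ [n]. Here C(126−1, 3−1) = C(125, 2) = 7750.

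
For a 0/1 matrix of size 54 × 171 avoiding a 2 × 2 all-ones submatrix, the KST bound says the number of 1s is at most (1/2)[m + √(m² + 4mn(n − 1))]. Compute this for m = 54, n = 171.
z(54, 171; 2, 2) ≤ (1/2)[54 + √(54² + 4·54·171·170)] = (1/2)[54 + √6282036] = 1280.1995

Kővári–Sós–Turán: let r_1, ..., r_54 be the row sums and z = Σ r_i the total number of 1s. Each pair of columns can share at most one row with both entries 1 (else a 2×2 all-ones block appears), so Σ_i C(r_i, 2) ≤ C(171, 2) = 14535. By convexity Σ_i C(r_i, 2) ≥ 54·C(z/54, 2) = z(z − 54)/(2·54), giving z² − 54z − 54·171·170 ≤ 0 and hence z ≤ (1/2)[54 + √(2916 + 4·1569780)] = (1/2)[54 + √6282036] ≈ (1/2)(54 + 2506.399) = 1280.1995.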